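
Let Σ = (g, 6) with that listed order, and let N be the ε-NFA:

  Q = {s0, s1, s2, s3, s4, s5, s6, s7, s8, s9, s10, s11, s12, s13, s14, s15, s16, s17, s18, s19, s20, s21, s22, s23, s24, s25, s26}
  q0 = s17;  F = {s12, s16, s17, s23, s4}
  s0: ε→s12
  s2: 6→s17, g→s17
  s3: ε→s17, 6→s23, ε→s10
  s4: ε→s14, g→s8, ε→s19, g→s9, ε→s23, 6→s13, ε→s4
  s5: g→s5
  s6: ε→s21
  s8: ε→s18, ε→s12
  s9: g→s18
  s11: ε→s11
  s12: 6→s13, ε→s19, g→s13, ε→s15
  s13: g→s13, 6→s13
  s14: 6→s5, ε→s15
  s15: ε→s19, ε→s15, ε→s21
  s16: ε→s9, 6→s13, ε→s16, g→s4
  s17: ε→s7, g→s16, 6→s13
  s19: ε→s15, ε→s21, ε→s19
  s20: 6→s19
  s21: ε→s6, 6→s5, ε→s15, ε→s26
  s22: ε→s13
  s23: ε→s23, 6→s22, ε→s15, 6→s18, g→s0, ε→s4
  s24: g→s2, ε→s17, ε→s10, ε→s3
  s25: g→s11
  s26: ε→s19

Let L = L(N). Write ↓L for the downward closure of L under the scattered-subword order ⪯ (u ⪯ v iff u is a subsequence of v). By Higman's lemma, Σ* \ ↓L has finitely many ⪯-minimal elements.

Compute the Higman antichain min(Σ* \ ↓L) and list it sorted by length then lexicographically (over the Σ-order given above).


A = [6, gggg].

|Q|=27, |F|=5, |δ|=58 (34 ε).
min D↑ (5 st, q0=0, F={2}): 0:g→1,6→2 1:g→3,6→2 2:g→2,6→2 3:g→4,6→2 4:g→2,6→2.
'6': N↓-sim [19, 4] end={s13,s18,s22,s5} rej; 1/1 del acc.
'gggg': |S_i|=[19, 17, 16, 12, 3] end={s13,s18,s5} rej; 4/4 deletions ∈↓L.
2 minimals (antichain).


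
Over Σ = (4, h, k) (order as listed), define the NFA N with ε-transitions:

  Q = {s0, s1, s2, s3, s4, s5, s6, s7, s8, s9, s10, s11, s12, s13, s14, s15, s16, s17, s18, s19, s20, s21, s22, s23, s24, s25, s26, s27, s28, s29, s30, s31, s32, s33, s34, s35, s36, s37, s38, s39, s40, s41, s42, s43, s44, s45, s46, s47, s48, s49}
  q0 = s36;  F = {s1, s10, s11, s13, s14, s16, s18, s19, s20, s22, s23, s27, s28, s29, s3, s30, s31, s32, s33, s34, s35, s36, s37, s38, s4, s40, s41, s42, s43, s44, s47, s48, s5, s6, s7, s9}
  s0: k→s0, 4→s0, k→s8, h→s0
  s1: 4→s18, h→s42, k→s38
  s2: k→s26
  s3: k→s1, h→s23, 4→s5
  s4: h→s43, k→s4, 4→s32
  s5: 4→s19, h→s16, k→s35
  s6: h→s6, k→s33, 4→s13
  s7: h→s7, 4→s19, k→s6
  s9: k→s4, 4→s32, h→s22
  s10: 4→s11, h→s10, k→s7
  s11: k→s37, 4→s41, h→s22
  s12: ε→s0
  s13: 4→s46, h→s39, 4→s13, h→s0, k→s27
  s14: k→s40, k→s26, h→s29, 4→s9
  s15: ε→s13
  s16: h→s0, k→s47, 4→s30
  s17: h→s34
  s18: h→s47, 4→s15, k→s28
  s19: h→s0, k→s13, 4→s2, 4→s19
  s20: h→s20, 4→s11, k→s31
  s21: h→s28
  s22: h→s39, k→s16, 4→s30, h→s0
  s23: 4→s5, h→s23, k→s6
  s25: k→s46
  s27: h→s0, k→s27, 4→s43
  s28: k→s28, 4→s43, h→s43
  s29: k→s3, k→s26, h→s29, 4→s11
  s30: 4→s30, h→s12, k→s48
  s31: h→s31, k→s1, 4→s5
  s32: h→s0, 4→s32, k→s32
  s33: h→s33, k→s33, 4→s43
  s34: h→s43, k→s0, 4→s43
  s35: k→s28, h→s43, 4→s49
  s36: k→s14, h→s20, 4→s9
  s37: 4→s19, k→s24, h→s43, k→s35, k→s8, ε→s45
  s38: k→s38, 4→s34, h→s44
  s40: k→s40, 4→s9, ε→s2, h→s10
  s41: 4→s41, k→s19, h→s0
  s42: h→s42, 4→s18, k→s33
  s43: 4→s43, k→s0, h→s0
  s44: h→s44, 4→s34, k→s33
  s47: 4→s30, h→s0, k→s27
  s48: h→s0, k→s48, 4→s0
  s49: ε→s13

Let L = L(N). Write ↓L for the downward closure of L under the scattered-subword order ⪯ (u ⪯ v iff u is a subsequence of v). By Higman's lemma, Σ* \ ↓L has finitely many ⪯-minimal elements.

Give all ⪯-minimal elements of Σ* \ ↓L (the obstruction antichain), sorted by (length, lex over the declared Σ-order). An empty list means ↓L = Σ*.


A = [44h, 4hh, 4khk, 4h4k4, hkkk4k, kkhk4h].

|Q|=50, |F|=36, |δ|=129 (5 ε).
min D↑ (37 st, q0=0, F={11}): 0:4→1,h→2,k→3 1:4→4,h→5,k→6 2:4→7,h→2,k→8 3:4→1,h→9,k→10 4:4→4,h→11,k→4 5:4→12,h→11,k→13 6:4→4,h→14,k→6 7:4→15,h→5,k→16 8:4→17,h→8,k→18 9:4→7,h→9,k→19 10:4→1,h→20,k→10 11:4→11,h→11,k→11 12:4→12,h→11,k→21 13:4→12,h→11,k→22 14:4→14,h→11,k→11 15:4→15,h→11,k→23 16:4→23,h→14,k→24 17:4→23,h→13,k→24 18:4→25,h→26,k→27 19:4→17,h→28,k→18 20:4→7,h→20,k→29 21:4→11,h→11,k→21 22:4→12,h→11,k→30 23:4→23,h→11,k→31 24:4→31,h→14,k→32 25:4→31,h→22,k→32 26:4→25,h→26,k→33 27:4→34,h→35,k→27 28:4→17,h→28,k→36 29:4→23,h→29,k→36 30:4→14,h→11,k→30 31:4→31,h→11,k→30 32:4→14,h→14,k→32 33:4→14,h→33,k→33 34:4→14,h→14,k→11 35:4→34,h→35,k→33 36:4→31,h→36,k→33.
'44h': N↓-sim [47, 31, 17, 4] end={s0,s12,s39,s8} ∉↓L; 3/3 deletions ∈↓L.
'4hh': run [47, 31, 11, 4] end={s0,s12,s39,s8} ∉↓L; 3/3 deletions ∈↓L.
'4khk': run [47, 31, 23, 5, 2] end={s0,s8} — reject; 4/4 deletions ∈↓L.
'4h4k4': N↓-sim [47, 31, 11, 6, 3, 2] end={s0,s8} ∉↓L; 5/5 deletions ∈↓L.
'hkkk4k': |S_i|=[47, 41, 35, 25, 10, 4, 2] end={s0,s8} ∉↓L; 6/6 del acc.
'kkhk4h': run [47, 45, 42, 35, 24, 14, 4] end={s0,s12,s39,s8} — reject; 6/6 del acc.
6 obstructions.


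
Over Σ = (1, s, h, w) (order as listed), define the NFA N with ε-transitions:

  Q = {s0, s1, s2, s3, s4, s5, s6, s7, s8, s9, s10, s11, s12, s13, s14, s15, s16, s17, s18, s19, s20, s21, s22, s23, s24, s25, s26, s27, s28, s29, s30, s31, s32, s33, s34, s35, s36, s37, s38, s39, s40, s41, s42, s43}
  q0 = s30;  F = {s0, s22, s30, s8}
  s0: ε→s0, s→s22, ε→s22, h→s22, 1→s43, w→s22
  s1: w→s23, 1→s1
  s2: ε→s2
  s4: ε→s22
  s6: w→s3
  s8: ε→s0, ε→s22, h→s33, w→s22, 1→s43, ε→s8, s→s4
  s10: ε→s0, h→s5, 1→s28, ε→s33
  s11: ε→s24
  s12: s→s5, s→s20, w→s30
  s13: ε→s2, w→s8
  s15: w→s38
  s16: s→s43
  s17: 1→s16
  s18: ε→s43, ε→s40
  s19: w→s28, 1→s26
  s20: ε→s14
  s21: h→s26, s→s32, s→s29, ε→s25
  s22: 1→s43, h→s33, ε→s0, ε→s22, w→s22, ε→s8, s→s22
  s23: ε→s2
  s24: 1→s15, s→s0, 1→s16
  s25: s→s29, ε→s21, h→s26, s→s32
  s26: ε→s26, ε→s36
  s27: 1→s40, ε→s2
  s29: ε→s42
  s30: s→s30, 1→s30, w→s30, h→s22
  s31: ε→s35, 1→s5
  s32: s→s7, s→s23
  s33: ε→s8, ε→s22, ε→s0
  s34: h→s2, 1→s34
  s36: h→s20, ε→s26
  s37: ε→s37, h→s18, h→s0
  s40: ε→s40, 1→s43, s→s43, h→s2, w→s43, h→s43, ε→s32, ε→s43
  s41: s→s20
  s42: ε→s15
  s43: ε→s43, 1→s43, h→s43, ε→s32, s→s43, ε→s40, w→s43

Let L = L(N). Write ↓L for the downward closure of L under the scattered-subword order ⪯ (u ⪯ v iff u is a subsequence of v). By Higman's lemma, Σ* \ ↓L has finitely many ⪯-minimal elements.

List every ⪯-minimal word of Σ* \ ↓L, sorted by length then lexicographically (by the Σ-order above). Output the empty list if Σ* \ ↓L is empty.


A = [h1].

|Q|=44, |F|=4, |δ|=95 (37 ε).
min D↑ (3 st, q0=0, F={2}): 0:1→0,s→0,h→1,w→0 1:1→2,s→1,h→1,w→1 2:1→2,s→2,h→2,w→2 (ε-aug+det+¬).
'h1': |S_i|=[12, 11, 6] end={s2,s23,s32,s40,s43,s7} ∉↓L; 2/2 deletions ∈↓L.
1 minimals (antichain).


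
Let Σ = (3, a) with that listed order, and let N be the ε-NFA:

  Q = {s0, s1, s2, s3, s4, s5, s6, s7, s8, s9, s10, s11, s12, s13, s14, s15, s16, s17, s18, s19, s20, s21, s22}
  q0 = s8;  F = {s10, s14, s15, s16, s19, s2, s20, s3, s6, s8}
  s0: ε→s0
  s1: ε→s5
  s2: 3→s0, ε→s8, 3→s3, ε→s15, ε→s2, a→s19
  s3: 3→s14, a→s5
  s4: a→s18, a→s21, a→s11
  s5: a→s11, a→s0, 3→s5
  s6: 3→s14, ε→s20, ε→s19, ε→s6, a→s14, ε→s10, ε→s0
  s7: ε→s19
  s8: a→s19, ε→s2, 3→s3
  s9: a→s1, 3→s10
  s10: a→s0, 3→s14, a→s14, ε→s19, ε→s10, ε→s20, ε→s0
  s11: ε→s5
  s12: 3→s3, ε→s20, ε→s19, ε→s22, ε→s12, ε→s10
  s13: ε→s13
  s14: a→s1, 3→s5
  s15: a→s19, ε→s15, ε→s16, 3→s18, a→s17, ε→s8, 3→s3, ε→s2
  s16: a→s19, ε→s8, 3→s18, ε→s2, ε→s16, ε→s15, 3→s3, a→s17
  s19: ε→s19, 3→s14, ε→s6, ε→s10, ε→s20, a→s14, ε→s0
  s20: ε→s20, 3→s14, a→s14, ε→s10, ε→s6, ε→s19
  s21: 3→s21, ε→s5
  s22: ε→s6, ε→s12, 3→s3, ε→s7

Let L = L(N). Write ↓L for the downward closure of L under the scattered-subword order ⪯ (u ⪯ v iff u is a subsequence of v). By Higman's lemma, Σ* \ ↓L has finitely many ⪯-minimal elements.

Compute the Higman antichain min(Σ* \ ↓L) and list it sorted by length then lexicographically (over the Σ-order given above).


|Q|=23, |F|=10, |δ|=81 (44 ε).
min D↑ (5 st, q0=0, F={4}): 0:3→1,a→2 1:3→3,a→4 2:3→3,a→3 3:3→4,a→4 4:3→4,a→4 (ε-aug+det+¬).
'3a': N↓-sim [16, 7, 4] end={s0,s1,s11,s5} ∉↓L; 2/2 del acc.
'333': |S_i|=[16, 7, 5, 3] end={s0,s11,s5} — reject; 3/3 del acc.
'a33': N↓-sim [16, 10, 5, 3] end={s0,s11,s5} — reject; 3/3 single-dels accept.
'aa3': N↓-sim [16, 10, 5, 3] end={s0,s11,s5} rej; 3/3 del acc.
'aaa': |S_i|=[16, 10, 5, 4] end={s0,s1,s11,s5} rej; 3/3 del acc.
5 obstructions.

Antichain: [3a, 333, a33, aa3, aaa].


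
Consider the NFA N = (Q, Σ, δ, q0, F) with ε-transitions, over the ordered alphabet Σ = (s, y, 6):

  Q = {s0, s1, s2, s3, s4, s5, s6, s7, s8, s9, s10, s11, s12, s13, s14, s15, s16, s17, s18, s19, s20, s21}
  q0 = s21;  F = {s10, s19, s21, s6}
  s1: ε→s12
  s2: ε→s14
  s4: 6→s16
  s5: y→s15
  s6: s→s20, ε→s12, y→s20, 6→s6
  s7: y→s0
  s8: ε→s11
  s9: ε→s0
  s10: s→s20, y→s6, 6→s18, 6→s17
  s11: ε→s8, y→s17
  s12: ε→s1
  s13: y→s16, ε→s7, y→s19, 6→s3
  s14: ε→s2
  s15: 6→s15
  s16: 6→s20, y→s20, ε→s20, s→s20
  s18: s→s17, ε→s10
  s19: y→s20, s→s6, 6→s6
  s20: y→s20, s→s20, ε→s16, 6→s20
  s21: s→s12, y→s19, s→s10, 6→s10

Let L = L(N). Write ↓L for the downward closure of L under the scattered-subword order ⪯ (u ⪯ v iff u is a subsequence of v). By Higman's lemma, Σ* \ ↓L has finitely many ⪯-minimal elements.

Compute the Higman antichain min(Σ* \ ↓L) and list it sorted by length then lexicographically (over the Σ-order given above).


|Q|=22, |F|=4, |δ|=41 (12 ε).
min D↑ (5 st, q0=0, F={3}): 0:s→1,y→2,6→1 1:s→3,y→4,6→1 2:s→4,y→3,6→4 3:s→3,y→3,6→3 4:s→3,y→3,6→4.
'ss': N↓-sim [10, 8, 3] end={s16,s17,s20} rej; 2/2 deletions ∈↓L.
'yy': N↓-sim [10, 6, 2] end={s16,s20} rej; 2/2 deletions ∈↓L.
'6s': |S_i|=[10, 8, 3] end={s16,s17,s20} ∉↓L; 2/2 single-dels accept.
3 words, ⪯-incomp.

Antichain: [ss, yy, 6s].


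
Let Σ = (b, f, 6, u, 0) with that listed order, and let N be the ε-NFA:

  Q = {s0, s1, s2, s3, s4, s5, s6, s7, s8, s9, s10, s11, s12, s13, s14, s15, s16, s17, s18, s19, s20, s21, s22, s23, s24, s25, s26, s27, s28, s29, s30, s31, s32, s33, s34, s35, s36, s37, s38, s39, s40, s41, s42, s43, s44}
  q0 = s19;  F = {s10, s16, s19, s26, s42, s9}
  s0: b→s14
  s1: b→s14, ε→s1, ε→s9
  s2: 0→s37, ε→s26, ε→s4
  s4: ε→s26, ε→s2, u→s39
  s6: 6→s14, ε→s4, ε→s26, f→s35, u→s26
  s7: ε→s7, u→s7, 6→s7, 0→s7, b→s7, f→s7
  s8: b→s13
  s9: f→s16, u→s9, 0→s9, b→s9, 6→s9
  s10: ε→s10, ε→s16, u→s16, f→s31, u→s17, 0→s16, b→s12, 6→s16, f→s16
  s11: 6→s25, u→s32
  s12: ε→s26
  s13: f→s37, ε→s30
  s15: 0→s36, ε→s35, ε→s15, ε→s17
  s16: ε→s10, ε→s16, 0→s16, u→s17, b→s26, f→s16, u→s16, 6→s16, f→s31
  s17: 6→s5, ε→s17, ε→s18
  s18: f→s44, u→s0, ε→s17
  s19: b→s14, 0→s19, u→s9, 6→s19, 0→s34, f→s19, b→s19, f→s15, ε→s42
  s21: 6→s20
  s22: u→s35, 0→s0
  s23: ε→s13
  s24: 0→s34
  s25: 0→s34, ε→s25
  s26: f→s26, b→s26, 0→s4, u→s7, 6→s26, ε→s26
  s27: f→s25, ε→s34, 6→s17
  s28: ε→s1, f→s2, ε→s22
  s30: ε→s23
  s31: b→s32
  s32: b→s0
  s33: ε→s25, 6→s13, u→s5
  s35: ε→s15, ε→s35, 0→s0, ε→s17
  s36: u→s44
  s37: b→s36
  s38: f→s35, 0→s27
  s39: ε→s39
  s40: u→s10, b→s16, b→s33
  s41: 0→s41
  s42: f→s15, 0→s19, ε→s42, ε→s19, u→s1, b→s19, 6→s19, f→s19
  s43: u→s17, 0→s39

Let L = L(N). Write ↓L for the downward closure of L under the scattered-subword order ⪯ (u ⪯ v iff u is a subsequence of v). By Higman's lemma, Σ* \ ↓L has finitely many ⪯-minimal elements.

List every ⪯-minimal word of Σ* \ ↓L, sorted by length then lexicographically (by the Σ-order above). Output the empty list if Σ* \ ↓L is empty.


Antichain: [ufbu].

|Q|=45, |F|=6, |δ|=117 (36 ε).
min D↑ (5 st, q0=0, F={4}): 0:b→0,f→0,6→0,u→1,0→0 1:b→1,f→2,6→1,u→1,0→1 2:b→3,f→2,6→2,u→2,0→2 3:b→3,f→3,6→3,u→4,0→3 4:b→4,f→4,6→4,u→4,0→4.
'ufbu': |S_i|=[25, 20, 18, 12, 3] end={s39,s44,s7} ∉↓L; 4/4 deletions ∈↓L.
1 words, ⪯-incomp.


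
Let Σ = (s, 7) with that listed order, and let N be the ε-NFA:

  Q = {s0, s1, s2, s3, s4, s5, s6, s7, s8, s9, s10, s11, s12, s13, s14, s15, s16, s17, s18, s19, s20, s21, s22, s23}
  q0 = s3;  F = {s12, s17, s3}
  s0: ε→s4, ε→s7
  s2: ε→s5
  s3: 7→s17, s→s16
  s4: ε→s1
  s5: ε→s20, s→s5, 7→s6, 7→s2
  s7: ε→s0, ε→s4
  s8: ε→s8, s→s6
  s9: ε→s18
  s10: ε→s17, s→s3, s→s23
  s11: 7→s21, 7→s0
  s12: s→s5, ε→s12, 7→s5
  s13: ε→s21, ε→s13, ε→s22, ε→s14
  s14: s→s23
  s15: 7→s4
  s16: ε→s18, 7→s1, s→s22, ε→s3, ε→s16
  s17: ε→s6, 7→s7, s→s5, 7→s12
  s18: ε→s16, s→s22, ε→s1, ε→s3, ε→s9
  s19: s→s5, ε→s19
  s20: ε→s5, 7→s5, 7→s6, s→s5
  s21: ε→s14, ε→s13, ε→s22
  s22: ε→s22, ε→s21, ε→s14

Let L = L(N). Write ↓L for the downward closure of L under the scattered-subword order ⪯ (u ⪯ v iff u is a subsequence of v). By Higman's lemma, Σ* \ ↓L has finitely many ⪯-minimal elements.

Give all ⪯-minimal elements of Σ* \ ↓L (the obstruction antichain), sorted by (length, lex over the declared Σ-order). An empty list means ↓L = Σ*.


A = [7s, 777].

|Q|=24, |F|=3, |δ|=55 (31 ε).
min D↑ (4 st, q0=0, F={2}): 0:s→0,7→1 1:s→2,7→3 2:s→2,7→2 3:s→2,7→2 (ε-aug+det+¬).
'7s': run [19, 10, 4] end={s2,s20,s5,s6} ∉↓L; 2/2 del acc.
'777': N↓-sim [19, 10, 9, 4] end={s2,s20,s5,s6} — reject; 3/3 del acc.
2 words, ⪯-incomp.


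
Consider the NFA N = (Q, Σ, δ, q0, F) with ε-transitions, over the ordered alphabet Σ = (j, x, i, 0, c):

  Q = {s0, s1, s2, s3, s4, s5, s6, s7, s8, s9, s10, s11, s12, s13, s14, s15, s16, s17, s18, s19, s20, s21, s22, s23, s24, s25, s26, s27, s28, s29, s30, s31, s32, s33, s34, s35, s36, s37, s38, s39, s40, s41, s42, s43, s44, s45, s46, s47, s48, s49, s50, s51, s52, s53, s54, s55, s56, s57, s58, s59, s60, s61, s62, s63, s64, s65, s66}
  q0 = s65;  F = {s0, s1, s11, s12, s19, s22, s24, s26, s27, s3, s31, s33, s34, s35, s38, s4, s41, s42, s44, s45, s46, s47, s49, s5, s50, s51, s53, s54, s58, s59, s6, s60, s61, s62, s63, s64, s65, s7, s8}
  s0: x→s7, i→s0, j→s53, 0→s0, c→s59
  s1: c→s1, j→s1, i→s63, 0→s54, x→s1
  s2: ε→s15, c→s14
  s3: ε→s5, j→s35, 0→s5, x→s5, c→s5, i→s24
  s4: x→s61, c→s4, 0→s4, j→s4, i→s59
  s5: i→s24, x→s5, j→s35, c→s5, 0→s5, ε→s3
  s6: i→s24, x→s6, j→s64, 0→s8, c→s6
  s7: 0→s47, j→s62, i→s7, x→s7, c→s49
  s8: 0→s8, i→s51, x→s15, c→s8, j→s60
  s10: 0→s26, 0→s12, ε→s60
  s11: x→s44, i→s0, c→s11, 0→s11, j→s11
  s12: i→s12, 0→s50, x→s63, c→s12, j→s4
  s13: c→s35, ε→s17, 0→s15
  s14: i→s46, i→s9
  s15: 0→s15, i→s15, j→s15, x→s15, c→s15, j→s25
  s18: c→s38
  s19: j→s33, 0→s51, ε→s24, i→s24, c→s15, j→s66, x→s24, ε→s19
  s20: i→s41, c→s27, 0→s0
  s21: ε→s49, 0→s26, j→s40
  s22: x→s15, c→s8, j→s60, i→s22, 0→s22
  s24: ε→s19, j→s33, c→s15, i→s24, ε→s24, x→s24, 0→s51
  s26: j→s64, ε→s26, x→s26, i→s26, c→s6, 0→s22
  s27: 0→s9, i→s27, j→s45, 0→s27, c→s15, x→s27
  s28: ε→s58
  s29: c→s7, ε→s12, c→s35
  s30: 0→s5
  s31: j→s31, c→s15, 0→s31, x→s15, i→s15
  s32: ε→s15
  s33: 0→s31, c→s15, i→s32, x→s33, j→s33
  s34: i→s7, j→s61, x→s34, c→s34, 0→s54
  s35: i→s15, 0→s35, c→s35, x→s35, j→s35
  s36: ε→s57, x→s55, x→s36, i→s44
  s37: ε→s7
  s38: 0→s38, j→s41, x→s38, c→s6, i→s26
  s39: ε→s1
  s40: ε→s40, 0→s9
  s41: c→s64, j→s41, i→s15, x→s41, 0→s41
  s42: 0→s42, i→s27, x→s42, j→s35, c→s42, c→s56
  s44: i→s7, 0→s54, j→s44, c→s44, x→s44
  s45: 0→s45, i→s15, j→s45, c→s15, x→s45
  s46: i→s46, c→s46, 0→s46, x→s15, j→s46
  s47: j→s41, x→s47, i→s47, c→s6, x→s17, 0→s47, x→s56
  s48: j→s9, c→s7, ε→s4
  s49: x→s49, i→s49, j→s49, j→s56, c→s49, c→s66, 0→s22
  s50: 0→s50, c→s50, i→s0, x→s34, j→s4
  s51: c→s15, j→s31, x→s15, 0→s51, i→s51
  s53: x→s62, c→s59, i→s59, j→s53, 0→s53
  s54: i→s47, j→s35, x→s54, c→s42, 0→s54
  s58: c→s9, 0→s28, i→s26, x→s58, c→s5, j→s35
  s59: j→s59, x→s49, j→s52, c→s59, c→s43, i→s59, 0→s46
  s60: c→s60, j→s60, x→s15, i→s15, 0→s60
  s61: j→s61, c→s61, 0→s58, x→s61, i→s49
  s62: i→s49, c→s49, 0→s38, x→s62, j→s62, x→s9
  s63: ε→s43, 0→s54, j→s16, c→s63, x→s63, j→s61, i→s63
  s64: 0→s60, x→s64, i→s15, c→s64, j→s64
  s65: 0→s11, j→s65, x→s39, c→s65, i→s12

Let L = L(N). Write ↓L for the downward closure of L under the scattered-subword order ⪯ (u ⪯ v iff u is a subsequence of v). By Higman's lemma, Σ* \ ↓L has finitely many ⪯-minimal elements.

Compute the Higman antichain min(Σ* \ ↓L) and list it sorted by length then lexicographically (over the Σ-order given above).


|Q|=67, |F|=39, |δ|=255 (20 ε).
min D↑ (38 st, q0=0, F={20}): 0:j→0,x→1,i→2,0→3,c→0 1:j→1,x→1,i→4,0→5,c→1 2:j→6,x→4,i→2,0→7,c→2 3:j→3,x→8,i→9,0→3,c→3 4:j→10,x→4,i→4,0→5,c→4 5:j→11,x→5,i→12,0→5,c→13 6:j→6,x→10,i→14,0→6,c→6 7:j→6,x→15,i→9,0→7,c→7 8:j→8,x→8,i→16,0→5,c→8 9:j→17,x→16,i→9,0→9,c→14 10:j→10,x→10,i→18,0→19,c→10 11:j→11,x→11,i→20,0→11,c→11 12:j→21,x→12,i→12,0→12,c→22 13:j→11,x→13,i→23,0→13,c→13 14:j→14,x→18,i→14,0→24,c→14 15:j→10,x→15,i→16,0→5,c→15 16:j→25,x→16,i→16,0→12,c→18 17:j→17,x→25,i→14,0→17,c→14 18:j→18,x→18,i→18,0→26,c→18 19:j→11,x→19,i→27,0→19,c→28 20:j→20,x→20,i→20,0→20,c→20 21:j→21,x→21,i→20,0→21,c→29 22:j→29,x→22,i→30,0→31,c→22 23:j→32,x→23,i→23,0→23,c→20 24:j→24,x→20,i→24,0→24,c→24 25:j→25,x→25,i→18,0→33,c→18 26:j→34,x→20,i→26,0→26,c→31 27:j→29,x→27,i→27,0→26,c→22 28:j→11,x→28,i→30,0→28,c→28 29:j→29,x→29,i→20,0→34,c→29 30:j→35,x→30,i→30,0→36,c→20 31:j→34,x→20,i→36,0→31,c→31 32:j→32,x→32,i→20,0→32,c→20 33:j→21,x→33,i→27,0→33,c→22 34:j→34,x→20,i→20,0→34,c→34 35:j→35,x→35,i→20,0→37,c→20 36:j→37,x→20,i→36,0→36,c→20 37:j→37,x→20,i→20,0→37,c→20 [Hopcroft].
'x0ji': run [51, 41, 30, 11, 3] end={s15,s25,s32} ∉↓L; 4/4 del acc.
'x0cic': run [51, 41, 30, 21, 12, 2] end={s15,s25} ∉↓L; 5/5 deletions ∈↓L.
'iji0x': N↓-sim [51, 46, 35, 21, 8, 2] end={s15,s25} rej; 5/5 single-dels accept.
'0ic0x': |S_i|=[51, 45, 32, 20, 8, 2] end={s15,s25} rej; 5/5 del acc.
4 minimals (antichain).

min(Σ*\↓L) = [x0ji, x0cic, iji0x, 0ic0x].


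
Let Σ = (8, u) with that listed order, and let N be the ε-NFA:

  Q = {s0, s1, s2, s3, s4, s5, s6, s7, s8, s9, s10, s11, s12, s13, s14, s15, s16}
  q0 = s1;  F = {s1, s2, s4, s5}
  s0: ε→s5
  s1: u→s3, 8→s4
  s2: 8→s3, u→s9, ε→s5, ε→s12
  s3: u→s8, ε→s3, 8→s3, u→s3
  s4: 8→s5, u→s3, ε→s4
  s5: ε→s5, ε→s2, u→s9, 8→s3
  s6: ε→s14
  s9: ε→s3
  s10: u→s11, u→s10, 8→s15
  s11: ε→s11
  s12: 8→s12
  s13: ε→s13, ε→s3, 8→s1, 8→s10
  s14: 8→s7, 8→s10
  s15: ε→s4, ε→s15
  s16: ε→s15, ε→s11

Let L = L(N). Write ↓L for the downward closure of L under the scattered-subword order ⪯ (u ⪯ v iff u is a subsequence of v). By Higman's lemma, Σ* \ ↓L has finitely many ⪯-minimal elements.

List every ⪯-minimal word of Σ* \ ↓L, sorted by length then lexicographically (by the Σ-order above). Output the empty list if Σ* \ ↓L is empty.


Antichain: [u, 888].

|Q|=17, |F|=4, |δ|=35 (16 ε).
min D↑ (4 st, q0=0, F={2}): 0:8→1,u→2 1:8→3,u→2 2:8→2,u→2 3:8→2,u→2 (ε-aug+det+¬).
'u': N↓-sim [8, 3] end={s3,s8,s9} — reject; 1/1 single-dels accept.
'888': N↓-sim [8, 7, 6, 3] end={s12,s3,s8} rej; 3/3 deletions ∈↓L.
2 obstructions.


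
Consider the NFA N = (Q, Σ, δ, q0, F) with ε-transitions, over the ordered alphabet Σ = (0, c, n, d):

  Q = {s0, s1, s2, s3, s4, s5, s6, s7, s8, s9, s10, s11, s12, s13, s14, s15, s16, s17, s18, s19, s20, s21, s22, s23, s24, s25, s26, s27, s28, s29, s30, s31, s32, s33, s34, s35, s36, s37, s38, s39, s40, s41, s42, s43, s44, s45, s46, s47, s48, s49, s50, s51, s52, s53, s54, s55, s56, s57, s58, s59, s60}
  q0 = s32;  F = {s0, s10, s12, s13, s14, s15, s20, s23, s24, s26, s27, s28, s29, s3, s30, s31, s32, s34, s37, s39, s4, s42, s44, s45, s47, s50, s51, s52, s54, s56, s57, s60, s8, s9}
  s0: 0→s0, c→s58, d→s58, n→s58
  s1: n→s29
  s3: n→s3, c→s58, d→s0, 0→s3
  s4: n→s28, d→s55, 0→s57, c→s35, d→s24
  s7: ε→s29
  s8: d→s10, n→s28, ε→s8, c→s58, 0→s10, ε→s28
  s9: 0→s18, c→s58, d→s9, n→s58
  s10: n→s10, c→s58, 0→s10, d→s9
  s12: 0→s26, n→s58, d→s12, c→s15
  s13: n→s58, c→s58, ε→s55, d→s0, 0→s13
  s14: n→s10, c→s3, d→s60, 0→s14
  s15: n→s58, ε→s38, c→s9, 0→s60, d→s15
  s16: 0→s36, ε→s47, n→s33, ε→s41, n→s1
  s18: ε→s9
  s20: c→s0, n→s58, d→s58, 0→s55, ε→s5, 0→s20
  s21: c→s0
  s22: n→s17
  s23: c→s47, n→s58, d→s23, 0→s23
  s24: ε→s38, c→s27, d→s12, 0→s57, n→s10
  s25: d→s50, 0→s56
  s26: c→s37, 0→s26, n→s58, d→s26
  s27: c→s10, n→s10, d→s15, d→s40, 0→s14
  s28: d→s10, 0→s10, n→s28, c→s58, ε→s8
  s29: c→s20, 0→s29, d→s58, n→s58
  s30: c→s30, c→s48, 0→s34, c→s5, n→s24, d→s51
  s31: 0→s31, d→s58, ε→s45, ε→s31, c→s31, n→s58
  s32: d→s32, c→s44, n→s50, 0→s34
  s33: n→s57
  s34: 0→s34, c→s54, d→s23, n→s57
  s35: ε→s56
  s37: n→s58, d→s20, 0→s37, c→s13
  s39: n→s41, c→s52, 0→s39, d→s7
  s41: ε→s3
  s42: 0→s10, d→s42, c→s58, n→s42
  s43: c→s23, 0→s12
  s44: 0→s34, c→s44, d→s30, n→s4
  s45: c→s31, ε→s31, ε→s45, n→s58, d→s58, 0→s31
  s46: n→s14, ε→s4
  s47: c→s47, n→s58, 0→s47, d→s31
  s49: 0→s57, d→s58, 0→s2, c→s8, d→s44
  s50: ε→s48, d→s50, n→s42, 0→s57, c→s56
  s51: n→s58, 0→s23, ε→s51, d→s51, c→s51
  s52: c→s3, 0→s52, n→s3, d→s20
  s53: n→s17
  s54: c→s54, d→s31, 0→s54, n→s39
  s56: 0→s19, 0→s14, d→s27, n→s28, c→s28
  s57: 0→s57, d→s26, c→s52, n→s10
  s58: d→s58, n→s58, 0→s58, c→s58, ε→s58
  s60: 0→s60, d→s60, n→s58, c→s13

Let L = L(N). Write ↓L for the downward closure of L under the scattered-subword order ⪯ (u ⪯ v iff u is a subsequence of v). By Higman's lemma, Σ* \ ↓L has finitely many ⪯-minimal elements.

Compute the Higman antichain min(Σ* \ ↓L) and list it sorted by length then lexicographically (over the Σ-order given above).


min(Σ*\↓L) = [0dn, nnc, 0cdd, cddn, nccc].

|Q|=61, |F|=34, |δ|=185 (21 ε).
min D↑ (33 st, q0=0, F={17}): 0:0→1,c→2,n→3,d→0 1:0→1,c→4,n→5,d→6 2:0→1,c→2,n→7,d→8 3:0→5,c→9,n→10,d→3 4:0→4,c→4,n→11,d→12 5:0→5,c→13,n→14,d→15 6:0→6,c→16,n→17,d→6 7:0→5,c→9,n→18,d→19 8:0→1,c→8,n→19,d→20 9:0→21,c→18,n→18,d→22 10:0→14,c→17,n→10,d→10 11:0→11,c→13,n→23,d→24 12:0→12,c→12,n→17,d→17 13:0→13,c→23,n→23,d→25 14:0→14,c→17,n→14,d→26 15:0→15,c→27,n→17,d→15 16:0→16,c→16,n→17,d→12 17:0→17,c→17,n→17,d→17 18:0→14,c→17,n→18,d→14 19:0→5,c→22,n→14,d→28 20:0→6,c→20,n→17,d→20 21:0→21,c→23,n→14,d→29 22:0→21,c→14,n→14,d→30 23:0→23,c→17,n→23,d→31 24:0→24,c→25,n→17,d→17 25:0→25,c→31,n→17,d→17 26:0→26,c→17,n→17,d→26 27:0→27,c→32,n→17,d→25 28:0→15,c→30,n→17,d→28 29:0→29,c→32,n→17,d→29 30:0→29,c→26,n→17,d→30 31:0→31,c→17,n→17,d→17 32:0→32,c→17,n→17,d→31 (ε-aug+det+¬).
'0dn': run [45, 27, 17, 1] end={s58} — reject; 3/3 deletions ∈↓L.
'nnc': N↓-sim [45, 35, 10, 1] end={s58} rej; 3/3 single-dels accept.
'0cdd': N↓-sim [45, 27, 17, 9, 1] end={s58} — reject; 4/4 deletions ∈↓L.
'cddn': |S_i|=[45, 42, 35, 22, 1] end={s58} — reject; 4/4 del acc.
'nccc': |S_i|=[45, 35, 23, 10, 1] end={s58} — reject; 4/4 deletions ∈↓L.
5 words, ⪯-incomp.


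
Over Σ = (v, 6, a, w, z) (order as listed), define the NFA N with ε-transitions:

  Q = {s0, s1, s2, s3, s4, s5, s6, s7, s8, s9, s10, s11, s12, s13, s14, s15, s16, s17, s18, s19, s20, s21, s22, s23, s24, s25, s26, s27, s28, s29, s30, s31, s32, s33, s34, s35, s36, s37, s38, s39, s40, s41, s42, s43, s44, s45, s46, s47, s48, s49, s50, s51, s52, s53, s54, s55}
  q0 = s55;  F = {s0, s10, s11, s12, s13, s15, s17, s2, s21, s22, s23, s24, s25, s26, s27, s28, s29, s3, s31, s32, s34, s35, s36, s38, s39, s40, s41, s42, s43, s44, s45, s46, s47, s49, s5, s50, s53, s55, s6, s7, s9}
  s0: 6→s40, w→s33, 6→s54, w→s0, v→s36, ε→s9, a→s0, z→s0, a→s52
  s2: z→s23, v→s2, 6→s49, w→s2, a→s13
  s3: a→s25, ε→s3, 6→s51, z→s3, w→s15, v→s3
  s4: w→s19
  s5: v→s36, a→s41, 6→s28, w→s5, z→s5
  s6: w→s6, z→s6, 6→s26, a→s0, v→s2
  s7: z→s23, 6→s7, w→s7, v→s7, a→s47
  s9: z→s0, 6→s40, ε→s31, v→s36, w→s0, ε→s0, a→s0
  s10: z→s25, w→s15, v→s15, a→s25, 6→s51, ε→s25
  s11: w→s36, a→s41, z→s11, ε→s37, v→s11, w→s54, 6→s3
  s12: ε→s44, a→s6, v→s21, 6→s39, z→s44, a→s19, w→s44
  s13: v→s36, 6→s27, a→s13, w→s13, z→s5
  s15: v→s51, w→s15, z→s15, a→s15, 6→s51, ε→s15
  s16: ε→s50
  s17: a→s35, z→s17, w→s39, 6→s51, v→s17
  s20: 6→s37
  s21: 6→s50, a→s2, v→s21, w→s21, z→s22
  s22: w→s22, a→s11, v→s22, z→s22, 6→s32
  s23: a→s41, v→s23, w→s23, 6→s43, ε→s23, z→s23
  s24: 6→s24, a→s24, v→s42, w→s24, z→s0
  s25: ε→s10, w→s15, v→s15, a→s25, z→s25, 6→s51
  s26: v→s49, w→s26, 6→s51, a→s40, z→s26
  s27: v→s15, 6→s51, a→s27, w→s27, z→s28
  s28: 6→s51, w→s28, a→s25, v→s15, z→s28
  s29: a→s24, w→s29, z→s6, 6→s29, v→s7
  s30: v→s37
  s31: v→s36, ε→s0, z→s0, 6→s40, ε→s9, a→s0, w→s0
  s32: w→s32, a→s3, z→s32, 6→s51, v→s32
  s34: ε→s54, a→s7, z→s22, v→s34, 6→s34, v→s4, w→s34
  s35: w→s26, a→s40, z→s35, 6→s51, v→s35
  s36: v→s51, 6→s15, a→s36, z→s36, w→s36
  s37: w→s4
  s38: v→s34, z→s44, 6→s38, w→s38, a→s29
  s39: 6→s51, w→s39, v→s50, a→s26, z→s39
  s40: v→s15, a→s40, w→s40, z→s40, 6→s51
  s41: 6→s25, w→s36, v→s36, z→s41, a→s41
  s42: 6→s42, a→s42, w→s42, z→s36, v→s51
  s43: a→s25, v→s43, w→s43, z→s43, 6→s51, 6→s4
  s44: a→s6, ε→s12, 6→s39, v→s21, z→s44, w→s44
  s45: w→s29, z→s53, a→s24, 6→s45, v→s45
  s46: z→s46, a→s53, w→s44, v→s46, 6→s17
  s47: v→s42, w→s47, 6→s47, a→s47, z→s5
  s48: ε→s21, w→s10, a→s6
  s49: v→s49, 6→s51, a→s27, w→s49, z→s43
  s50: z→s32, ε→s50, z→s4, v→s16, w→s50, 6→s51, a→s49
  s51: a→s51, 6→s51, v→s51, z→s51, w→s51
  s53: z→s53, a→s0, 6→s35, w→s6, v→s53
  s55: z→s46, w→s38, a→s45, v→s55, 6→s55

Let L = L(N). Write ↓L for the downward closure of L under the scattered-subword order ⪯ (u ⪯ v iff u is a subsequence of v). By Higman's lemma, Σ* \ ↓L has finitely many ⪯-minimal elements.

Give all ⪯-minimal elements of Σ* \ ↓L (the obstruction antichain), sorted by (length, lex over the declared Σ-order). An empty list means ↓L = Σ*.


|Q|=56, |F|=41, |δ|=241 (17 ε).
min D↑ (38 st, q0=0, F={18}): 0:v→0,6→0,a→1,w→2,z→3 1:v→1,6→1,a→4,w→5,z→6 2:v→7,6→2,a→5,w→2,z→8 3:v→3,6→9,a→6,w→8,z→3 4:v→10,6→4,a→4,w→4,z→11 5:v→12,6→5,a→4,w→5,z→13 6:v→6,6→14,a→11,w→13,z→6 7:v→7,6→7,a→12,w→7,z→15 8:v→16,6→17,a→13,w→8,z→8 9:v→9,6→18,a→14,w→17,z→9 10:v→18,6→10,a→10,w→10,z→19 11:v→19,6→20,a→11,w→11,z→11 12:v→12,6→12,a→21,w→12,z→22 13:v→23,6→24,a→11,w→13,z→13 14:v→14,6→18,a→20,w→24,z→14 15:v→15,6→25,a→26,w→15,z→15 16:v→16,6→27,a→23,w→16,z→15 17:v→27,6→18,a→24,w→17,z→17 18:v→18,6→18,a→18,w→18,z→18 19:v→18,6→28,a→19,w→19,z→19 20:v→28,6→18,a→20,w→20,z→20 21:v→10,6→21,a→21,w→21,z→29 22:v→22,6→30,a→31,w→22,z→22 23:v→23,6→32,a→33,w→23,z→22 24:v→32,6→18,a→20,w→24,z→24 25:v→25,6→18,a→34,w→25,z→25 26:v→26,6→34,a→31,w→19,z→26 27:v→27,6→18,a→32,w→27,z→25 28:v→18,6→18,a→28,w→28,z→28 29:v→19,6→35,a→31,w→29,z→29 30:v→30,6→18,a→36,w→30,z→30 31:v→19,6→36,a→31,w→19,z→31 32:v→32,6→18,a→37,w→32,z→30 33:v→19,6→37,a→33,w→33,z→29 34:v→34,6→18,a→36,w→28,z→34 35:v→28,6→18,a→36,w→35,z→35 36:v→28,6→18,a→36,w→28,z→36 37:v→28,6→18,a→37,w→37,z→35.
'z66': |S_i|=[49, 40, 20, 3] end={s19,s4,s51} ∉↓L; 3/3 deletions ∈↓L.
'aavv': N↓-sim [49, 36, 20, 4, 1] end={s51} rej; 4/4 del acc.
'wvzawv': |S_i|=[49, 43, 29, 18, 12, 6, 1] end={s51} rej; 6/6 single-dels accept.
3 obstructions.

min(Σ*\↓L) = [z66, aavv, wvzawv].


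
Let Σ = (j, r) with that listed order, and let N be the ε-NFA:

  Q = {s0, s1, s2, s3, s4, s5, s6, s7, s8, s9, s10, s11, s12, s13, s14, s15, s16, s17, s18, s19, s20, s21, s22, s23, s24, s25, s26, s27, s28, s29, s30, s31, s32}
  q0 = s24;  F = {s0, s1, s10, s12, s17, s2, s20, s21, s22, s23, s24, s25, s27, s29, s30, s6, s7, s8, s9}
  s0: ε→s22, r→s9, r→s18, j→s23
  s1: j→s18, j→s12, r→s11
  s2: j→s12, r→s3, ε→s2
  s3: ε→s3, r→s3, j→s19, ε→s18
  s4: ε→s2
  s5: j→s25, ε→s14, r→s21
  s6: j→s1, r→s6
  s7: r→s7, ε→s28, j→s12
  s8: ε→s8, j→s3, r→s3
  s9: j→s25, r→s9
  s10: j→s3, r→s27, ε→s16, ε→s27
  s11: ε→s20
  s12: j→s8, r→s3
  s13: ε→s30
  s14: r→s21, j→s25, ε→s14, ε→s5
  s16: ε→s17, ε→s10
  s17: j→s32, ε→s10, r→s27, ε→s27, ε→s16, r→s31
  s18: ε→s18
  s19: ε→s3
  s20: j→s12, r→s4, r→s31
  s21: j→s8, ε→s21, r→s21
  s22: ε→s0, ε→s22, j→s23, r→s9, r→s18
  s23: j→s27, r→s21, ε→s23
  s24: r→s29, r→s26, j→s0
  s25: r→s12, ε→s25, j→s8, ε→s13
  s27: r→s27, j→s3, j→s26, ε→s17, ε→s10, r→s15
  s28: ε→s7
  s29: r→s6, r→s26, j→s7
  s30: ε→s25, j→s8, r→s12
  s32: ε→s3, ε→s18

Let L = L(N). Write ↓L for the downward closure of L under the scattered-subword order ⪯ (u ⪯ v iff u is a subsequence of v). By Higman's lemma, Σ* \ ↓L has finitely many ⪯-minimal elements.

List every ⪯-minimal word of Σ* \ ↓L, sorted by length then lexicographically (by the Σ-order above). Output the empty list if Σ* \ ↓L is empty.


min(Σ*\↓L) = [jjjj, rjjr, jjrjr, jrjrr, rrjrrr].

|Q|=33, |F|=19, |δ|=86 (33 ε).
min D↑ (16 st, q0=0, F={12}): 0:j→1,r→2 1:j→3,r→4 2:j→5,r→6 3:j→7,r→8 4:j→9,r→4 5:j→10,r→5 6:j→11,r→6 7:j→12,r→7 8:j→13,r→8 9:j→13,r→10 10:j→13,r→12 11:j→10,r→14 12:j→12,r→12 13:j→12,r→12 14:j→10,r→15 15:j→10,r→12.
'jjjj': run [31, 28, 18, 12, 5] end={s18,s19,s26,s3,s32} ∉↓L; 4/4 del acc.
'rjjr': N↓-sim [31, 27, 18, 5, 3] end={s18,s19,s3} ∉↓L; 4/4 deletions ∈↓L.
'jjrjr': run [31, 28, 18, 14, 6, 3] end={s18,s19,s3} — reject; 5/5 single-dels accept.
'jrjrr': run [31, 28, 24, 10, 5, 3] end={s18,s19,s3} rej; 5/5 single-dels accept.
'rrjrrr': |S_i|=[31, 27, 26, 16, 10, 8, 3] end={s18,s19,s3} — reject; 6/6 deletions ∈↓L.
5 minimals (antichain).


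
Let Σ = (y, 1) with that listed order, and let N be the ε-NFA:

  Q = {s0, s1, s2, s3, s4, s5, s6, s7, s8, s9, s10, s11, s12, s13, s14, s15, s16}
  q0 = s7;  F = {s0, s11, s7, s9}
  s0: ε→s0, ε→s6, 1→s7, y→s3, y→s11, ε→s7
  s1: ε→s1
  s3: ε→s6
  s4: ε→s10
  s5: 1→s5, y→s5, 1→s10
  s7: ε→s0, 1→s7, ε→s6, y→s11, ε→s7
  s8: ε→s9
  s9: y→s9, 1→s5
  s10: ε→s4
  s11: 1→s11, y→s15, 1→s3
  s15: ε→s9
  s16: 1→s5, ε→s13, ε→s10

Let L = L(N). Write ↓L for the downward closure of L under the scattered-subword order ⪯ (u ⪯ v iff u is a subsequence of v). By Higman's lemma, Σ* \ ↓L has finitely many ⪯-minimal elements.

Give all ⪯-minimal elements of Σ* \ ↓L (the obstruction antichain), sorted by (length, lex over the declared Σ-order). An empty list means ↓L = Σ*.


|Q|=17, |F|=4, |δ|=28 (14 ε).
min D↑ (4 st, q0=0, F={3}): 0:y→1,1→0 1:y→2,1→1 2:y→2,1→3 3:y→3,1→3 (ε-aug+det+¬).
'yy1': |S_i|=[10, 8, 5, 3] end={s10,s4,s5} ∉↓L; 3/3 single-dels accept.
1 words, ⪯-incomp.

min(Σ*\↓L) = [yy1].


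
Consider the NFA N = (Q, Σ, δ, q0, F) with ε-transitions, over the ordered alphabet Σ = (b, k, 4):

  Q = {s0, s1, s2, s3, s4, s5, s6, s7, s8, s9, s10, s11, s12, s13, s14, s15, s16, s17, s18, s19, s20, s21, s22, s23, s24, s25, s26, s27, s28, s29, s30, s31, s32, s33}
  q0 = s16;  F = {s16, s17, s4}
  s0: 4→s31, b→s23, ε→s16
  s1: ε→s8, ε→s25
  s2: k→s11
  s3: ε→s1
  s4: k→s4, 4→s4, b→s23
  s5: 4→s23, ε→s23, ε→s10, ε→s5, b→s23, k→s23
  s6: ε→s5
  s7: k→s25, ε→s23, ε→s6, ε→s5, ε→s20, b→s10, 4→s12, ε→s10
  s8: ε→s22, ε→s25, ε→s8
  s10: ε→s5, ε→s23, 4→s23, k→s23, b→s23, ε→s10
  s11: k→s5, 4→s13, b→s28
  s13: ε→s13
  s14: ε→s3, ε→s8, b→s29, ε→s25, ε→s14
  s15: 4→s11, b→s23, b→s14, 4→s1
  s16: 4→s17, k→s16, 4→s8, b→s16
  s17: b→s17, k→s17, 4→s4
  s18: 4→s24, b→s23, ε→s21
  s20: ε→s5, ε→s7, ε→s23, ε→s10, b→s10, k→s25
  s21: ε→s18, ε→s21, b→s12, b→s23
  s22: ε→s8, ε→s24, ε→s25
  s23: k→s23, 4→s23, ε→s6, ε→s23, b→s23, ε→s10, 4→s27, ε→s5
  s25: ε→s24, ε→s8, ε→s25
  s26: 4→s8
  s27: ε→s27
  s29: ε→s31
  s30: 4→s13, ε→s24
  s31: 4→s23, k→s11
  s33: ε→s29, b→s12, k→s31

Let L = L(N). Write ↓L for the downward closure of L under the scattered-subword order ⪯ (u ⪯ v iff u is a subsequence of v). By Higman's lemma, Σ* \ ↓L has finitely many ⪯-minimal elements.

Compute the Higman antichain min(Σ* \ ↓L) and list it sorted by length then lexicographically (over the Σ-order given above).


|Q|=34, |F|=3, |δ|=91 (45 ε).
min D↑ (4 st, q0=0, F={3}): 0:b→0,k→0,4→1 1:b→1,k→1,4→2 2:b→3,k→2,4→2 3:b→3,k→3,4→3 (ε-aug+det+¬).
'44b': |S_i|=[12, 11, 6, 5] end={s10,s23,s27,s5,s6} rej; 3/3 del acc.
1 obstructions.

min(Σ*\↓L) = [44b].


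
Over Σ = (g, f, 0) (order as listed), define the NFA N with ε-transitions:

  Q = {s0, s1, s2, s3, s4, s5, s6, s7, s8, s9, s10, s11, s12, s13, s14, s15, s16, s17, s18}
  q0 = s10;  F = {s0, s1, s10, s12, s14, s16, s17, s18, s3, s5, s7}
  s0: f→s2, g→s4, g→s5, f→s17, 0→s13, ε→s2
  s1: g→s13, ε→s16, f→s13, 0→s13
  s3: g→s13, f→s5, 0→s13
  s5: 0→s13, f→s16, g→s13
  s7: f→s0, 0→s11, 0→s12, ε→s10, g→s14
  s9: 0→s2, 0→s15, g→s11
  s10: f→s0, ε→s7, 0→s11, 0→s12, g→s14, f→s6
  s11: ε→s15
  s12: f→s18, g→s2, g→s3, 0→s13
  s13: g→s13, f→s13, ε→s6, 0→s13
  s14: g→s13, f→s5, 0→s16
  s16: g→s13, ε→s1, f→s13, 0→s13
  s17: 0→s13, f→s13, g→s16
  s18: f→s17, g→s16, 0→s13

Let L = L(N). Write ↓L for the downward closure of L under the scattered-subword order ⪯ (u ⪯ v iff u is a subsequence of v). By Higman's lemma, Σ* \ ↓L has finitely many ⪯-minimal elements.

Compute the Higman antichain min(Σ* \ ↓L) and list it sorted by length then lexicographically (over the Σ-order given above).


|Q|=19, |F|=11, |δ|=52 (7 ε).
min D↑ (10 st, q0=0, F={4}): 0:g→1,f→2,0→3 1:g→4,f→5,0→6 2:g→5,f→7,0→4 3:g→8,f→9,0→4 4:g→4,f→4,0→4 5:g→4,f→6,0→4 6:g→4,f→4,0→4 7:g→6,f→4,0→4 8:g→4,f→5,0→4 9:g→6,f→7,0→4.
'gg': N↓-sim [17, 9, 2] end={s13,s6} rej; 2/2 single-dels accept.
'f0': |S_i|=[17, 10, 2] end={s13,s6} rej; 2/2 del acc.
'00': |S_i|=[17, 12, 2] end={s13,s6} ∉↓L; 2/2 deletions ∈↓L.
'g0f': N↓-sim [17, 9, 4, 2] end={s13,s6} — reject; 3/3 single-dels accept.
'fff': N↓-sim [17, 10, 6, 2] end={s13,s6} ∉↓L; 3/3 deletions ∈↓L.
'0fgf': run [17, 12, 7, 4, 2] end={s13,s6} rej; 4/4 single-dels accept.
6 words, ⪯-incomp.

A = [gg, f0, 00, g0f, fff, 0fgf].


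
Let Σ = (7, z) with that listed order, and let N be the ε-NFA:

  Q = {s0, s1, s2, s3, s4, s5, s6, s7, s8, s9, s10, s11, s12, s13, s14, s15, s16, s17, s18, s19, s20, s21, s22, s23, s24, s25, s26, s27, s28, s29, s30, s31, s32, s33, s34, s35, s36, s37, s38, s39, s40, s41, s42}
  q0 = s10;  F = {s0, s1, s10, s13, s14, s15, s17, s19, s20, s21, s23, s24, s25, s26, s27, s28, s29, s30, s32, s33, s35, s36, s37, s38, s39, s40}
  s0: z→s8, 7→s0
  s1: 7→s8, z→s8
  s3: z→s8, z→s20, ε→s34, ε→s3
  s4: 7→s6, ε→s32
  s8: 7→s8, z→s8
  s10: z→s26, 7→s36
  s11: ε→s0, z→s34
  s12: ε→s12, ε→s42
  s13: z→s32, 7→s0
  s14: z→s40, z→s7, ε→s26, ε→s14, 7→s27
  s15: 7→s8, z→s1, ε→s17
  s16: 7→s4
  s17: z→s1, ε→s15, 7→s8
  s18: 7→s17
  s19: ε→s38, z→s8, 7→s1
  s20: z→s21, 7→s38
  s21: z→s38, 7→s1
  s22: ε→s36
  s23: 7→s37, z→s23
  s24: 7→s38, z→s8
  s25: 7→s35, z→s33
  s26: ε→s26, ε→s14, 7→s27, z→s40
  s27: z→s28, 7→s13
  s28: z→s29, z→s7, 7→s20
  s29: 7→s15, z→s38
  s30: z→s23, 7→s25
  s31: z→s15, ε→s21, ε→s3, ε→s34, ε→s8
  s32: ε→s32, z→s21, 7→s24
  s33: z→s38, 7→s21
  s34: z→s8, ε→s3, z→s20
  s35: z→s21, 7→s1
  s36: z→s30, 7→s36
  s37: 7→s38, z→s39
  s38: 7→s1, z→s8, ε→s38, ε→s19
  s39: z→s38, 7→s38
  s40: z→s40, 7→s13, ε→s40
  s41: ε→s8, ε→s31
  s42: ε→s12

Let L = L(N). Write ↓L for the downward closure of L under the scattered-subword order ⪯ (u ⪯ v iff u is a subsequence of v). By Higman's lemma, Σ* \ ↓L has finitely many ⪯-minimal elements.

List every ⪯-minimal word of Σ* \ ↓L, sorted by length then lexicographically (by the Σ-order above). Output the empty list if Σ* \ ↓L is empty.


|Q|=43, |F|=26, |δ|=91 (26 ε).
min D↑ (24 st, q0=0, F={21}): 0:7→1,z→2 1:7→1,z→3 2:7→4,z→5 3:7→6,z→7 4:7→8,z→9 5:7→8,z→5 6:7→10,z→11 7:7→12,z→7 8:7→13,z→14 9:7→15,z→16 10:7→17,z→18 11:7→18,z→19 12:7→19,z→20 13:7→13,z→21 14:7→22,z→18 15:7→19,z→18 16:7→23,z→19 17:7→21,z→21 18:7→17,z→19 19:7→17,z→21 20:7→19,z→19 21:7→21,z→21 22:7→19,z→21 23:7→21,z→17 (ε-aug+det+¬).
'z777z': N↓-sim [28, 26, 21, 13, 6, 1] end={s8} — reject; 5/5 del acc.
'zz77z': N↓-sim [28, 26, 20, 14, 6, 1] end={s8} ∉↓L; 5/5 deletions ∈↓L.
'7z7777': N↓-sim [28, 24, 20, 14, 6, 2, 1] end={s8} ∉↓L; 6/6 del acc.
'7z7zzz': |S_i|=[28, 24, 20, 14, 7, 4, 1] end={s8} ∉↓L; 6/6 deletions ∈↓L.
'z7zz77': run [28, 26, 21, 15, 9, 4, 1] end={s8} rej; 6/6 single-dels accept.
'z7zzzz': |S_i|=[28, 26, 21, 15, 9, 4, 1] end={s8} — reject; 6/6 del acc.
6 words, ⪯-incomp.

A = [z777z, zz77z, 7z7777, 7z7zzz, z7zz77, z7zzzz].
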